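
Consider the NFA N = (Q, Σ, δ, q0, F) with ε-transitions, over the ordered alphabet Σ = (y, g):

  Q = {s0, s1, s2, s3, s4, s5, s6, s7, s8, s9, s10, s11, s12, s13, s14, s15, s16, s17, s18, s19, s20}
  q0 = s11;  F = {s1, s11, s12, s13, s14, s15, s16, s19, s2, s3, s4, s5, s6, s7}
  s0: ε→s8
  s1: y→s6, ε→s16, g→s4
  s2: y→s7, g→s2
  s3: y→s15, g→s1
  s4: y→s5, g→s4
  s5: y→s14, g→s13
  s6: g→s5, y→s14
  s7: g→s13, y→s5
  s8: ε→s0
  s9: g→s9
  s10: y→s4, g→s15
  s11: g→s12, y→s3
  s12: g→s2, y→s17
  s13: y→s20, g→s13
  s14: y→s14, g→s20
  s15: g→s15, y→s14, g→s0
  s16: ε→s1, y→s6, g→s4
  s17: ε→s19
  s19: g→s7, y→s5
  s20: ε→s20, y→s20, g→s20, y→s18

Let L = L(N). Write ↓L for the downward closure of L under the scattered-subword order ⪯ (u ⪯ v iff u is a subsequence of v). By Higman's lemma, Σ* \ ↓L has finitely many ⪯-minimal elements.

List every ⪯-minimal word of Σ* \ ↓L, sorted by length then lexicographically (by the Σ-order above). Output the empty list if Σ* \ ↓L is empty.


A = [yyyg, gyygy, gyggy, ggygy].

|Q|=21, |F|=14, |δ|=41 (6 ε).
min D↑ (14 st, q0=0, F={12}): 0:y→1,g→2 1:y→3,g→4 2:y→5,g→6 3:y→7,g→3 4:y→8,g→9 5:y→10,g→11 6:y→11,g→6 7:y→7,g→12 8:y→7,g→10 9:y→10,g→9 10:y→7,g→13 11:y→10,g→13 12:y→12,g→12 13:y→12,g→13 (ε-aug+det+¬).
'yyyg': |S_i|=[19, 16, 9, 3, 2] end={s18,s20} — reject; 4/4 del acc.
'gyygy': |S_i|=[19, 17, 9, 5, 3, 2] end={s18,s20} — reject; 5/5 single-dels accept.
'gyggy': |S_i|=[19, 17, 9, 6, 3, 2] end={s18,s20} rej; 5/5 deletions ∈↓L.
'ggygy': N↓-sim [19, 17, 11, 6, 3, 2] end={s18,s20} — reject; 5/5 deletions ∈↓L.
4 obstructions.


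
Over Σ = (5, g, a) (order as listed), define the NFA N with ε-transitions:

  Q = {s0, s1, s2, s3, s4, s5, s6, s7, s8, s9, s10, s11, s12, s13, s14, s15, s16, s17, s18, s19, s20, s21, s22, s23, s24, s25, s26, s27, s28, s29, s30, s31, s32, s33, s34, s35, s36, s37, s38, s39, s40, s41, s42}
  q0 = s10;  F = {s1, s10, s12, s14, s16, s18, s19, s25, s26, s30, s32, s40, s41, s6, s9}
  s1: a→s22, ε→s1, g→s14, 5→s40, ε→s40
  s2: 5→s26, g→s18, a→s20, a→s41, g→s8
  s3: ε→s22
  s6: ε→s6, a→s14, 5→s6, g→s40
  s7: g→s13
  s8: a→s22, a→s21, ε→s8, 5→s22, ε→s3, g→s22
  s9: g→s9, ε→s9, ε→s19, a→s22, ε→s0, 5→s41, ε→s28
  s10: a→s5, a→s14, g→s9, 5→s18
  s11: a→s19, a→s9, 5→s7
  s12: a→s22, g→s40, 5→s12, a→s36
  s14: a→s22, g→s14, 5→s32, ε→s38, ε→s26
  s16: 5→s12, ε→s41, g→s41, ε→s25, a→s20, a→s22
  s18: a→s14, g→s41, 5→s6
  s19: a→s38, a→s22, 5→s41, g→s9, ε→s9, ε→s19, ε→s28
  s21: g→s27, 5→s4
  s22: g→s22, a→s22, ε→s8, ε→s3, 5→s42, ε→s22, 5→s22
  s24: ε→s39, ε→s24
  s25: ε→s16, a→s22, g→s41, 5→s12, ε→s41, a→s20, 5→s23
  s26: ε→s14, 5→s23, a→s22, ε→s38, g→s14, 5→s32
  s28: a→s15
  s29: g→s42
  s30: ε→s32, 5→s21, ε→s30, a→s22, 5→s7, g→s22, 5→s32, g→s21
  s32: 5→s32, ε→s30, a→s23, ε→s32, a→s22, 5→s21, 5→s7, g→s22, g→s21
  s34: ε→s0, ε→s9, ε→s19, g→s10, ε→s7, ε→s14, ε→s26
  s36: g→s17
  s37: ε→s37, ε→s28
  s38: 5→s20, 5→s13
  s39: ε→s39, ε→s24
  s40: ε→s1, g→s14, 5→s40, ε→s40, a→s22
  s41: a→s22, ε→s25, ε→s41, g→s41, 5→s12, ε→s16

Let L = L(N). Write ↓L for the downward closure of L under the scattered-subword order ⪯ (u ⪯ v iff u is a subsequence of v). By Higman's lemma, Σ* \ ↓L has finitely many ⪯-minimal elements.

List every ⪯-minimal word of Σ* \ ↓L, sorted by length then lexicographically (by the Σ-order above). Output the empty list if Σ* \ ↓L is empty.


|Q|=43, |F|=15, |δ|=129 (45 ε).
min D↑ (10 st, q0=0, F={6}): 0:5→1,g→2,a→3 1:5→4,g→5,a→3 2:5→5,g→2,a→6 3:5→7,g→3,a→6 4:5→4,g→8,a→3 5:5→9,g→5,a→6 6:5→6,g→6,a→6 7:5→7,g→6,a→6 8:5→8,g→3,a→6 9:5→9,g→8,a→6 [Hopcroft].
'ga': N↓-sim [33, 29, 14] end={s13,s15,s17,s20,s21,s22,s23,s27,s3,s36,s38,s4,…} rej; 2/2 deletions ∈↓L.
'aa': run [33, 20, 8] end={s21,s22,s23,s27,s3,s4,s42,s8} — reject; 2/2 del acc.
'a5g': run [33, 20, 13, 8] end={s13,s21,s22,s27,s3,s4,s42,s8} ∉↓L; 3/3 deletions ∈↓L.
'55gg5g': run [33, 26, 22, 19, 16, 13, 8] end={s13,s21,s22,s27,s3,s4,s42,s8} ∉↓L; 6/6 del acc.
4 minimals (antichain).

Antichain: [ga, aa, a5g, 55gg5g].


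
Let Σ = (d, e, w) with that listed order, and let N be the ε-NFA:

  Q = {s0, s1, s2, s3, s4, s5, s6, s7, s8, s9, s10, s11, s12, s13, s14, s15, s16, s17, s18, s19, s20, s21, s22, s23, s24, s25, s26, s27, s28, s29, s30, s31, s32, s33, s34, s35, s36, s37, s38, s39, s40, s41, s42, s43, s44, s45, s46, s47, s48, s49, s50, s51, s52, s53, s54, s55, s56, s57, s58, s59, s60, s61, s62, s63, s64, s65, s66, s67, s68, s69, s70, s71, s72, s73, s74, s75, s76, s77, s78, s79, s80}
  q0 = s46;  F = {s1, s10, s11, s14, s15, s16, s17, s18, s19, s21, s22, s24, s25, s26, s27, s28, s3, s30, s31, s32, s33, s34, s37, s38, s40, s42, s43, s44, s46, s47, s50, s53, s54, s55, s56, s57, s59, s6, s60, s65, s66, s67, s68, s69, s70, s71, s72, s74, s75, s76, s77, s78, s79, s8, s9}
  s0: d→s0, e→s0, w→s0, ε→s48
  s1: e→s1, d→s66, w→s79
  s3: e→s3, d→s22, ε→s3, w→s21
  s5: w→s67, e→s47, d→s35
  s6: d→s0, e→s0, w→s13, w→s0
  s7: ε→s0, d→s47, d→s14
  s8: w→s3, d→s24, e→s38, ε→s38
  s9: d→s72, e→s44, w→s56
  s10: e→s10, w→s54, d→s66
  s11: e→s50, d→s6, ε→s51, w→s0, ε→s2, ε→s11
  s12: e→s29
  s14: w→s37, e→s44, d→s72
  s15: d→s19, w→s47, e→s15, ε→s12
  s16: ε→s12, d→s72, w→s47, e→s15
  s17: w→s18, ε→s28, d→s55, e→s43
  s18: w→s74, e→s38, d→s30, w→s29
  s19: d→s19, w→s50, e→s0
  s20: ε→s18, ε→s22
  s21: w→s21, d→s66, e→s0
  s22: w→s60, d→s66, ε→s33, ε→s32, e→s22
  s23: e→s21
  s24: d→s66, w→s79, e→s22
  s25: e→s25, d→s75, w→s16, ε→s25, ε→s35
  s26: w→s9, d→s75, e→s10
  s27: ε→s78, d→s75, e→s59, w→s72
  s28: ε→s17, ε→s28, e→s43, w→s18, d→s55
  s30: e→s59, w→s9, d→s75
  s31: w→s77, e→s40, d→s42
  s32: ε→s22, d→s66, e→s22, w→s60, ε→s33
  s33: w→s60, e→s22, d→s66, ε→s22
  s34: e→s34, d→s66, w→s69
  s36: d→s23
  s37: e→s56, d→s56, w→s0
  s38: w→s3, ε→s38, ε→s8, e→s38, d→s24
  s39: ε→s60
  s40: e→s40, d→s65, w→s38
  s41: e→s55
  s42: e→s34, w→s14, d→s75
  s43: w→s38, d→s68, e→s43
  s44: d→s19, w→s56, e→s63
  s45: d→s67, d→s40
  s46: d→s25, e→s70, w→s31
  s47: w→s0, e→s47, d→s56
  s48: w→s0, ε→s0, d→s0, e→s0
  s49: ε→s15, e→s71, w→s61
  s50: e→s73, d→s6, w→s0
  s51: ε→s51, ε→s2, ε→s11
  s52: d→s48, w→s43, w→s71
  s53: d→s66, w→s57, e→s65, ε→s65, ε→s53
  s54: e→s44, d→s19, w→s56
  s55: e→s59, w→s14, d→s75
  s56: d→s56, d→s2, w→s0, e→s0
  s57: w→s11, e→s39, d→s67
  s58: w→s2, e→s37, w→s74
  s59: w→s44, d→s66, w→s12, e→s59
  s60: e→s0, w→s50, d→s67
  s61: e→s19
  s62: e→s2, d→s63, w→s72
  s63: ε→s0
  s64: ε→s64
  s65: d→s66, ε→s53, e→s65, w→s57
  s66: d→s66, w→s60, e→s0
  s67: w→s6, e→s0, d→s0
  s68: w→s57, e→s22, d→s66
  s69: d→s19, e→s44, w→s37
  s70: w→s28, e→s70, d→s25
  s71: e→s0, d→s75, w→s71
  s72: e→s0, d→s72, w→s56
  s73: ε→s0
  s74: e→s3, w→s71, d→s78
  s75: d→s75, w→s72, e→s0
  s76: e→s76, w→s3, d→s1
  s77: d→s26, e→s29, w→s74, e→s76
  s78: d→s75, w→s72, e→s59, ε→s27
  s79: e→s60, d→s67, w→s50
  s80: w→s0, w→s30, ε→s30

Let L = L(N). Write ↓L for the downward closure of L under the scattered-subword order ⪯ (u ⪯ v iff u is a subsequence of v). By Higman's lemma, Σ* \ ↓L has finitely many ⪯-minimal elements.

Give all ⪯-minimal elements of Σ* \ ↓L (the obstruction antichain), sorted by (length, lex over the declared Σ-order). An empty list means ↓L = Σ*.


min(Σ*\↓L) = [dde, dwww, wdwee, wwwwe, ewdewe, wedwdd].

|Q|=81, |F|=55, |δ|=239 (38 ε).
min D↑ (50 st, q0=0, F={10}): 0:d→1,e→2,w→3 1:d→4,e→1,w→5 2:d→1,e→2,w→6 3:d→7,e→8,w→9 4:d→4,e→10,w→11 5:d→11,e→12,w→13 6:d→14,e→15,w→16 7:d→4,e→17,w→18 8:d→19,e→8,w→20 9:d→21,e→22,w→23 10:d→10,e→10,w→10 11:d→11,e→10,w→24 12:d→25,e→12,w→13 13:d→24,e→13,w→10 14:d→4,e→26,w→18 15:d→27,e→15,w→20 16:d→28,e→20,w→23 17:d→29,e→17,w→30 18:d→11,e→31,w→32 19:d→29,e→19,w→33 20:d→34,e→20,w→35 21:d→4,e→36,w→37 22:d→38,e→22,w→35 23:d→39,e→35,w→40 24:d→24,e→10,w→10 25:d→25,e→10,w→41 26:d→29,e→26,w→31 27:d→29,e→42,w→33 28:d→4,e→26,w→37 29:d→29,e→10,w→43 30:d→25,e→31,w→32 31:d→25,e→10,w→24 32:d→24,e→24,w→10 33:d→44,e→43,w→45 34:d→29,e→42,w→46 35:d→42,e→35,w→47 36:d→29,e→36,w→48 37:d→11,e→31,w→24 38:d→29,e→38,w→46 39:d→4,e→26,w→11 40:d→4,e→10,w→40 41:d→49,e→10,w→10 42:d→29,e→42,w→43 43:d→44,e→10,w→41 44:d→10,e→10,w→49 45:d→49,e→41,w→10 46:d→44,e→43,w→41 47:d→29,e→10,w→47 48:d→25,e→31,w→24 49:d→10,e→10,w→10.
'dde': |S_i|=[66, 50, 14, 3] end={s0,s48,s73} ∉↓L; 3/3 deletions ∈↓L.
'dwww': run [66, 50, 29, 12, 3] end={s0,s13,s48} — reject; 4/4 single-dels accept.
'wdwee': |S_i|=[66, 62, 45, 26, 15, 4] end={s0,s48,s63,s73} rej; 5/5 del acc.
'wwwwe': |S_i|=[66, 62, 49, 34, 20, 5] end={s0,s29,s48,s63,s73} ∉↓L; 5/5 del acc.
'ewdewe': run [66, 61, 51, 36, 21, 15, 5] end={s0,s29,s48,s63,s73} rej; 6/6 single-dels accept.
'wedwdd': N↓-sim [66, 62, 44, 25, 14, 5, 2] end={s0,s48} ∉↓L; 6/6 del acc.
6 minimals (antichain).


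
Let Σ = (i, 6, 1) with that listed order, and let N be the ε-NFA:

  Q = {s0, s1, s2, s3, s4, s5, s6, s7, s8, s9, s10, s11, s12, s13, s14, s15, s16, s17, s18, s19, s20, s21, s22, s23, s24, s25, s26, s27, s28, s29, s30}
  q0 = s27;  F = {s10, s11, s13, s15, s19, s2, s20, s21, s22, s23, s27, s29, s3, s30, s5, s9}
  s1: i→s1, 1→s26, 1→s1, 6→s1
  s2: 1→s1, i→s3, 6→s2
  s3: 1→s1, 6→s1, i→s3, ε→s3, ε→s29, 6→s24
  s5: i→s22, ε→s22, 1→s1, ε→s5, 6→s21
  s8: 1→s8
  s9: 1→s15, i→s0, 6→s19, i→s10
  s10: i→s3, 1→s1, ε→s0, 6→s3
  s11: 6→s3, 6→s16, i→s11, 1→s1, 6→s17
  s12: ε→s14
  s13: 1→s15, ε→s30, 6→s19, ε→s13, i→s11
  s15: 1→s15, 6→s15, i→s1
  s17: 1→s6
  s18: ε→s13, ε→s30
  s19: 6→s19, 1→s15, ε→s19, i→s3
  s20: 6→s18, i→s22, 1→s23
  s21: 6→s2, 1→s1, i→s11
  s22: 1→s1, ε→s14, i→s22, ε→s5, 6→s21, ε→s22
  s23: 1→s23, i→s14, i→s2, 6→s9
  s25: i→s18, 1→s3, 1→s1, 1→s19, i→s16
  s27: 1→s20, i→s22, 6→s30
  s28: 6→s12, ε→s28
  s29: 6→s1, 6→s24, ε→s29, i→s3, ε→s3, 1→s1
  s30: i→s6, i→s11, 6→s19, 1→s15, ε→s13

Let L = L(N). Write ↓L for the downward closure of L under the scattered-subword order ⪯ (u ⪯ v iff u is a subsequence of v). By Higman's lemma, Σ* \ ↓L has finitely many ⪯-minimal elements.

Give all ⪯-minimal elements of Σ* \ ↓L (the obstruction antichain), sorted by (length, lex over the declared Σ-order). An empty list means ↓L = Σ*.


|Q|=31, |F|=16, |δ|=85 (18 ε).
min D↑ (14 st, q0=0, F={5}): 0:i→1,6→2,1→3 1:i→1,6→4,1→5 2:i→6,6→7,1→8 3:i→1,6→2,1→9 4:i→6,6→10,1→5 5:i→5,6→5,1→5 6:i→6,6→11,1→5 7:i→11,6→7,1→8 8:i→5,6→8,1→8 9:i→10,6→12,1→9 10:i→11,6→10,1→5 11:i→11,6→5,1→5 12:i→13,6→7,1→8 13:i→11,6→11,1→5 (ε-aug+det+¬).
'i1': N↓-sim [25, 16, 3] end={s1,s26,s6} — reject; 2/2 del acc.
'61i': N↓-sim [25, 19, 4, 2] end={s1,s26} — reject; 3/3 single-dels accept.
'6i66': N↓-sim [25, 19, 11, 8, 3] end={s1,s24,s26} rej; 4/4 deletions ∈↓L.
'66i6': |S_i|=[25, 19, 11, 5, 3] end={s1,s24,s26} rej; 4/4 deletions ∈↓L.
'11ii6': |S_i|=[25, 24, 14, 9, 5, 3] end={s1,s24,s26} ∉↓L; 5/5 del acc.
5 obstructions.

A = [i1, 61i, 6i66, 66i6, 11ii6].


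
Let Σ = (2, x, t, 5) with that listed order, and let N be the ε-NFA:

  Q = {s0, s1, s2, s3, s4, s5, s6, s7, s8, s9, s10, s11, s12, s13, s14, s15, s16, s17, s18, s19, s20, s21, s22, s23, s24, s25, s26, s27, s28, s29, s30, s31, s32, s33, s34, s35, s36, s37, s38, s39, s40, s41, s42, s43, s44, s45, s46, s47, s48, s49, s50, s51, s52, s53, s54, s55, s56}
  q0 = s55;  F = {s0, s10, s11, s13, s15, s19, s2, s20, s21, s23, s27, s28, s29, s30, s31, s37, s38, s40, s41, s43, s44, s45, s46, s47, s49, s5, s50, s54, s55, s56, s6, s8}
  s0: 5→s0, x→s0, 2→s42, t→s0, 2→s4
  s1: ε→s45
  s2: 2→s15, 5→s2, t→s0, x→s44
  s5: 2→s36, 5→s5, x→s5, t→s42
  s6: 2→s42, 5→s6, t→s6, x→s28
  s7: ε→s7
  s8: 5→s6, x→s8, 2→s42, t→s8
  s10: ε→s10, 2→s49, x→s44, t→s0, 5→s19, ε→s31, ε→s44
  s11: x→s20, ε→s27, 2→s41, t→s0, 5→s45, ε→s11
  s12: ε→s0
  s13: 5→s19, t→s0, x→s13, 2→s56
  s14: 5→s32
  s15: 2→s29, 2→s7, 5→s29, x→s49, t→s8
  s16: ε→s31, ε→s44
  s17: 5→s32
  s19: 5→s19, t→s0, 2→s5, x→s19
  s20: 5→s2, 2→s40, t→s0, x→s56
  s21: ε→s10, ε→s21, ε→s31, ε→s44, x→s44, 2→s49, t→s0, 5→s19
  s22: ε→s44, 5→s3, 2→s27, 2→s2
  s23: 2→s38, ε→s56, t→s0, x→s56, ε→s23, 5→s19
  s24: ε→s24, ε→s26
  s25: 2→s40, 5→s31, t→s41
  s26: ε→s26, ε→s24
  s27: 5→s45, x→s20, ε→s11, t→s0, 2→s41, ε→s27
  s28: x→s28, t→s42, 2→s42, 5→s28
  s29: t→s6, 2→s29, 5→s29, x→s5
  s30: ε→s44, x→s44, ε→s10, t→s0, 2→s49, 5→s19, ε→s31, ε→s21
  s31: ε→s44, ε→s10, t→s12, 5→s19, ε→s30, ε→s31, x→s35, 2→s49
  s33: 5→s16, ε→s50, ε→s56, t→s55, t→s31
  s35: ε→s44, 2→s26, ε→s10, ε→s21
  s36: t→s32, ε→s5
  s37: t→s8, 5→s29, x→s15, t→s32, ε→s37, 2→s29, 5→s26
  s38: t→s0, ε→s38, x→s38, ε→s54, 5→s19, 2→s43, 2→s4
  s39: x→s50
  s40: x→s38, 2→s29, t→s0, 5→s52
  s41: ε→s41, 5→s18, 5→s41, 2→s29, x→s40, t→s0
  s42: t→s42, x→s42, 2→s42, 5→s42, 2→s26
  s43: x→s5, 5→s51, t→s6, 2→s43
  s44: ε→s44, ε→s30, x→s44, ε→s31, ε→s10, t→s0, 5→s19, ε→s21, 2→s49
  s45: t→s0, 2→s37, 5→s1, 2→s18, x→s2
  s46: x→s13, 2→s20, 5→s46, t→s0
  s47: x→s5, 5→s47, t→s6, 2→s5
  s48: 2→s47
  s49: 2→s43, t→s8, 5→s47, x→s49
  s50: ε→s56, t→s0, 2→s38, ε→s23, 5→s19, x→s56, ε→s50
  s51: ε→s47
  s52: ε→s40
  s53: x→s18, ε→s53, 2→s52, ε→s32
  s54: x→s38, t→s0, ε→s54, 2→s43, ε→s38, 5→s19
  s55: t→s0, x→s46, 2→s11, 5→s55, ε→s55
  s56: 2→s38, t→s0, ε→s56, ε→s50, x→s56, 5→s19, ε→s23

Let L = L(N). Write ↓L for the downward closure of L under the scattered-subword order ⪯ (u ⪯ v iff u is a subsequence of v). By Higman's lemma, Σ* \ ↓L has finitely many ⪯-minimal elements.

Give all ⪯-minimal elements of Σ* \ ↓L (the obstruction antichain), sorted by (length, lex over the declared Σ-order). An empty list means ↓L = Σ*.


min(Σ*\↓L) = [t2, 222xt, xx52t, 2525xt].

|Q|=57, |F|=32, |δ|=216 (59 ε).
min D↑ (25 st, q0=0, F={8}): 0:2→1,x→2,t→3,5→0 1:2→4,x→5,t→3,5→6 2:2→5,x→7,t→3,5→2 3:2→8,x→3,t→3,5→3 4:2→9,x→10,t→3,5→4 5:2→10,x→11,t→3,5→12 6:2→13,x→12,t→3,5→6 7:2→11,x→7,t→3,5→14 8:2→8,x→8,t→8,5→8 9:2→9,x→15,t→16,5→9 10:2→9,x→17,t→3,5→10 11:2→17,x→11,t→3,5→14 12:2→18,x→19,t→3,5→12 13:2→9,x→18,t→20,5→9 14:2→15,x→14,t→3,5→14 15:2→15,x→15,t→8,5→15 16:2→8,x→21,t→16,5→16 17:2→22,x→17,t→3,5→14 18:2→9,x→23,t→20,5→9 19:2→23,x→19,t→3,5→14 20:2→8,x→20,t→20,5→16 21:2→8,x→21,t→8,5→21 22:2→22,x→15,t→16,5→24 23:2→22,x→23,t→20,5→24 24:2→15,x→15,t→16,5→24 [Hopcroft].
't2': run [45, 10, 4] end={s24,s26,s4,s42} — reject; 2/2 single-dels accept.
'222xt': run [45, 42, 26, 14, 7, 4] end={s24,s26,s32,s42} ∉↓L; 5/5 deletions ∈↓L.
'xx52t': run [45, 37, 29, 13, 7, 4] end={s24,s26,s32,s42} ∉↓L; 5/5 del acc.
'2525xt': run [45, 42, 36, 19, 11, 7, 4] end={s24,s26,s32,s42} ∉↓L; 6/6 deletions ∈↓L.
4 words, ⪯-incomp.


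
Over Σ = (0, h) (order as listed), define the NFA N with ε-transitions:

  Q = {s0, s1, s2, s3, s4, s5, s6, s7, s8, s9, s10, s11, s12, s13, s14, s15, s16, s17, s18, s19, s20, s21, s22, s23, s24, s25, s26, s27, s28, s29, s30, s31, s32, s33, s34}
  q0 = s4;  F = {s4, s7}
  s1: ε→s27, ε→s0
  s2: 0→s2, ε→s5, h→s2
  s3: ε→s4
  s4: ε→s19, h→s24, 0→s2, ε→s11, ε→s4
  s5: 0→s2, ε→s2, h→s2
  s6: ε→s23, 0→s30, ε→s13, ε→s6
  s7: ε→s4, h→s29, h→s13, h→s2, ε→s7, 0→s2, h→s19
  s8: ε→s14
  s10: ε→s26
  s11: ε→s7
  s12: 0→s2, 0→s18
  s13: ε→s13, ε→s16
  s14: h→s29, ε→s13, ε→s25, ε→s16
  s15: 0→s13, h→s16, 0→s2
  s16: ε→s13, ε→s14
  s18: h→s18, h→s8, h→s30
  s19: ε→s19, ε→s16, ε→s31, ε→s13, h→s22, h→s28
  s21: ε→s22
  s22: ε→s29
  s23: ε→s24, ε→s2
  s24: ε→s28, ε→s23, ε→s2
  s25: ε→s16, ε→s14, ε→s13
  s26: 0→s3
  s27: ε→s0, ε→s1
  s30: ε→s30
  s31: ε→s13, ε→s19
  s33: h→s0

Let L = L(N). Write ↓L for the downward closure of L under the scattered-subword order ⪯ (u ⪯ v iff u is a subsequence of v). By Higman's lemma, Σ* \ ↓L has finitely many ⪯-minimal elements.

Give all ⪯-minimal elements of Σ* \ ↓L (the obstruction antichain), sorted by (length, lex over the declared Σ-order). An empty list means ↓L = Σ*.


|Q|=35, |F|=2, |δ|=67 (42 ε).
min D↑ (2 st, q0=0, F={1}): 0:0→1,h→1 1:0→1,h→1 [Hopcroft].
'0': run [16, 2] end={s2,s5} — reject; 1/1 deletions ∈↓L.
'h': N↓-sim [16, 13] end={s13,s14,s16,s19,s2,s22,s23,s24,s25,s28,s29,s31,…} — reject; 1/1 del acc.
2 minimals (antichain).

A = [0, h].


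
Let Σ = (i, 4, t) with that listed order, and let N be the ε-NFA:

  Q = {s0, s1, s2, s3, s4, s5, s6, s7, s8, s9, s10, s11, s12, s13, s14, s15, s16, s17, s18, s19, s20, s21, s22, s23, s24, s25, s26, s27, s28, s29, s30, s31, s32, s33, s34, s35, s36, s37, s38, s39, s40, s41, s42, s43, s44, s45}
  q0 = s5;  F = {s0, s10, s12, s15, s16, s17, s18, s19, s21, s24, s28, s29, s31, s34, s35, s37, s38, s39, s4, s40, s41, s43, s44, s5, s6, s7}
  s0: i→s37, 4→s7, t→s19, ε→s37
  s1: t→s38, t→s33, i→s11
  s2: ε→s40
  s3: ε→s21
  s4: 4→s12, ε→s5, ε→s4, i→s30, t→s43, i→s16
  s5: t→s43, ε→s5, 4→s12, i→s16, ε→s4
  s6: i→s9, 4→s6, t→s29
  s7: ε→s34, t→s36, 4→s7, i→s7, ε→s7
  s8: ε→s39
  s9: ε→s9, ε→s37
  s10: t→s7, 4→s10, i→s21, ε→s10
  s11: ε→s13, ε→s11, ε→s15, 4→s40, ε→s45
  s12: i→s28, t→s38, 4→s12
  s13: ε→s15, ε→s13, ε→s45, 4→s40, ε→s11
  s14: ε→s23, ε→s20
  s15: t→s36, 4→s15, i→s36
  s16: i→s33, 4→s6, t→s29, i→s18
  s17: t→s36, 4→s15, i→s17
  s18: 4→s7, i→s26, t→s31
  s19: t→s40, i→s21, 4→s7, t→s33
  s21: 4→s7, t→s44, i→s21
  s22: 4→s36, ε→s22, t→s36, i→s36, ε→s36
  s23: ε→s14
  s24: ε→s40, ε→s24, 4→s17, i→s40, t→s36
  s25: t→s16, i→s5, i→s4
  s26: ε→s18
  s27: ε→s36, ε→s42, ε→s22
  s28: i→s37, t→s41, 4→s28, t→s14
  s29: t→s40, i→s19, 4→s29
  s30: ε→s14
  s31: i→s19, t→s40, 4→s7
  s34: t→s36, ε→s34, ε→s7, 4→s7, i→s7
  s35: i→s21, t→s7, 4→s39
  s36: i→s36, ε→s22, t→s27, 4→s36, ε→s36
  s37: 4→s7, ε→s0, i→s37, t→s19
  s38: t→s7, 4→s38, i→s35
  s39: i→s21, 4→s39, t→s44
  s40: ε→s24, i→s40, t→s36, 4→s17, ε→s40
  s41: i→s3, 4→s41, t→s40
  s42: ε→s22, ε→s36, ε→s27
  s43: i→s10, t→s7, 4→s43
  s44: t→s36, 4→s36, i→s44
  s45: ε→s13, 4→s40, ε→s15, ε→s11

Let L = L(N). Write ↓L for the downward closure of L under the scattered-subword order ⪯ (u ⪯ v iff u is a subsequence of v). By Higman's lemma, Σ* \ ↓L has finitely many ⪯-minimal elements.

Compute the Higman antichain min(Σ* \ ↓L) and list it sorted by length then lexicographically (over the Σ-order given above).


min(Σ*\↓L) = [ttt, ii4t, tiit4, itt44i, 4itit4, 4ti4t4].

|Q|=46, |F|=26, |δ|=143 (46 ε).
min D↑ (23 st, q0=0, F={18}): 0:i→1,4→2,t→3 1:i→4,4→5,t→6 2:i→7,4→2,t→8 3:i→9,4→3,t→10 4:i→4,4→10,t→11 5:i→12,4→5,t→6 6:i→13,4→6,t→14 7:i→12,4→7,t→15 8:i→16,4→8,t→10 9:i→17,4→9,t→10 10:i→10,4→10,t→18 11:i→13,4→10,t→14 12:i→12,4→10,t→13 13:i→17,4→10,t→14 14:i→14,4→19,t→18 15:i→17,4→15,t→14 16:i→17,4→20,t→10 17:i→17,4→10,t→21 18:i→18,4→18,t→18 19:i→19,4→22,t→18 20:i→17,4→20,t→21 21:i→21,4→18,t→18 22:i→18,4→22,t→18 [Hopcroft].
'ttt': N↓-sim [38, 26, 12, 4] end={s22,s27,s36,s42} ∉↓L; 3/3 single-dels accept.
'ii4t': N↓-sim [38, 33, 21, 8, 4] end={s22,s27,s36,s42} ∉↓L; 4/4 single-dels accept.
'tiit4': run [38, 26, 18, 12, 5, 4] end={s22,s27,s36,s42} ∉↓L; 5/5 single-dels accept.
'itt44i': run [38, 33, 21, 10, 6, 5, 4] end={s22,s27,s36,s42} rej; 6/6 del acc.
'4itit4': N↓-sim [38, 31, 26, 19, 13, 5, 4] end={s22,s27,s36,s42} — reject; 6/6 deletions ∈↓L.
'4ti4t4': N↓-sim [38, 31, 23, 17, 11, 5, 4] end={s22,s27,s36,s42} rej; 6/6 del acc.
6 minimals (antichain).


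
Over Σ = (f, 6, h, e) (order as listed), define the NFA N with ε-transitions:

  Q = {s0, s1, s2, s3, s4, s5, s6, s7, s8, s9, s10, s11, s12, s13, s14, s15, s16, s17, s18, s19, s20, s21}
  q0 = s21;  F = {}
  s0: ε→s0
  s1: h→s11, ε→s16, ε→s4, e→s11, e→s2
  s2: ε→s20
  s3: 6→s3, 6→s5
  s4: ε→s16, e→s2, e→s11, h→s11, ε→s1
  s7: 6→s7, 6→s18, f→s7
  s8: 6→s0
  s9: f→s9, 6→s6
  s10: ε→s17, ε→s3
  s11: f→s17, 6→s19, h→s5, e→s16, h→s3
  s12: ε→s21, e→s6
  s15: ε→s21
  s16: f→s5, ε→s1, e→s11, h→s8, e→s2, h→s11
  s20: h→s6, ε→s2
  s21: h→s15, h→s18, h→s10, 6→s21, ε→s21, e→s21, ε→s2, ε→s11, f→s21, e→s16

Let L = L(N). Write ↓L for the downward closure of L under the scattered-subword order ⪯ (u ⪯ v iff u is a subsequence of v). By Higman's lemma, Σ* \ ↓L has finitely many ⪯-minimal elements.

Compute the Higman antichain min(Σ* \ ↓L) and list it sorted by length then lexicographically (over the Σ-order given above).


|Q|=22, |F|=0, |δ|=48 (15 ε).
min D↑ (1 st, q0=0, F={0}): 0:f→0,6→0,h→0,e→0.
ε ∈ L(D↑) ⇒ ↓L = ∅.

Antichain: [ε].


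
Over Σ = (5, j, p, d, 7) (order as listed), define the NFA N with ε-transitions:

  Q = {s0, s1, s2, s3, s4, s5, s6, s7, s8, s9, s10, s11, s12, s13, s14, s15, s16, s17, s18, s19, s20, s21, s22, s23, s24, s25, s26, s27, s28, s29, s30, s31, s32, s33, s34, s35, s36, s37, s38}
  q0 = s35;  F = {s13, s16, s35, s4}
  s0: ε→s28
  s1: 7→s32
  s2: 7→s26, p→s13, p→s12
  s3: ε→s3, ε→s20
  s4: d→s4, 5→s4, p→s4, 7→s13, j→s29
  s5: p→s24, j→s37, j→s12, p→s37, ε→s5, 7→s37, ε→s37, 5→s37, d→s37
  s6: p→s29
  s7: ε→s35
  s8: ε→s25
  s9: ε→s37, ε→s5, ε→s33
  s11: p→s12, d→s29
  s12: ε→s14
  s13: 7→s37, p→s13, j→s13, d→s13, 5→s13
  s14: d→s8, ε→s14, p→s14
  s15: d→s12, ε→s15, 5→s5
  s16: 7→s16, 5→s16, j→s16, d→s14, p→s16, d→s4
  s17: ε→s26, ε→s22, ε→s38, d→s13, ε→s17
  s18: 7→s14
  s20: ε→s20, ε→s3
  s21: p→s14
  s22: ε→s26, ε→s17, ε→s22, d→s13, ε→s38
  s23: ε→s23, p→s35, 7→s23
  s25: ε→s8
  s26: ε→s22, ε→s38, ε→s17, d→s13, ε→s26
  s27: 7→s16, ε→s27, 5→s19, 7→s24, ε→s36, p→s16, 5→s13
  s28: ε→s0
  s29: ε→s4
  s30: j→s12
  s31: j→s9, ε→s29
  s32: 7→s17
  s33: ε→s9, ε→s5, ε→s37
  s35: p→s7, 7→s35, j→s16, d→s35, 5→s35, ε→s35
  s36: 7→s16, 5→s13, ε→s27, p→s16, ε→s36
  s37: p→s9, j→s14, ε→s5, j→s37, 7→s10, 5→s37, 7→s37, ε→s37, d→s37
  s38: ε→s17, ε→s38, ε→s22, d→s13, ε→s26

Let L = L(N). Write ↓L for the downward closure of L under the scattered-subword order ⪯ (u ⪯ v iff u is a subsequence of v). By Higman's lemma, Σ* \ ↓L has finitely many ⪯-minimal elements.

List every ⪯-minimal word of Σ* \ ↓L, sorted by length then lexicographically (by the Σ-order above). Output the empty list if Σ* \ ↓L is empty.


A = [jd77].

|Q|=39, |F|=4, |δ|=111 (46 ε).
min D↑ (5 st, q0=0, F={4}): 0:5→0,j→1,p→0,d→0,7→0 1:5→1,j→1,p→1,d→2,7→1 2:5→2,j→2,p→2,d→2,7→3 3:5→3,j→3,p→3,d→3,7→4 4:5→4,j→4,p→4,d→4,7→4.
'jd77': run [16, 14, 13, 11, 10] end={s10,s12,s14,s24,s25,s33,s37,s5,s8,s9} rej; 4/4 del acc.
1 obstructions.


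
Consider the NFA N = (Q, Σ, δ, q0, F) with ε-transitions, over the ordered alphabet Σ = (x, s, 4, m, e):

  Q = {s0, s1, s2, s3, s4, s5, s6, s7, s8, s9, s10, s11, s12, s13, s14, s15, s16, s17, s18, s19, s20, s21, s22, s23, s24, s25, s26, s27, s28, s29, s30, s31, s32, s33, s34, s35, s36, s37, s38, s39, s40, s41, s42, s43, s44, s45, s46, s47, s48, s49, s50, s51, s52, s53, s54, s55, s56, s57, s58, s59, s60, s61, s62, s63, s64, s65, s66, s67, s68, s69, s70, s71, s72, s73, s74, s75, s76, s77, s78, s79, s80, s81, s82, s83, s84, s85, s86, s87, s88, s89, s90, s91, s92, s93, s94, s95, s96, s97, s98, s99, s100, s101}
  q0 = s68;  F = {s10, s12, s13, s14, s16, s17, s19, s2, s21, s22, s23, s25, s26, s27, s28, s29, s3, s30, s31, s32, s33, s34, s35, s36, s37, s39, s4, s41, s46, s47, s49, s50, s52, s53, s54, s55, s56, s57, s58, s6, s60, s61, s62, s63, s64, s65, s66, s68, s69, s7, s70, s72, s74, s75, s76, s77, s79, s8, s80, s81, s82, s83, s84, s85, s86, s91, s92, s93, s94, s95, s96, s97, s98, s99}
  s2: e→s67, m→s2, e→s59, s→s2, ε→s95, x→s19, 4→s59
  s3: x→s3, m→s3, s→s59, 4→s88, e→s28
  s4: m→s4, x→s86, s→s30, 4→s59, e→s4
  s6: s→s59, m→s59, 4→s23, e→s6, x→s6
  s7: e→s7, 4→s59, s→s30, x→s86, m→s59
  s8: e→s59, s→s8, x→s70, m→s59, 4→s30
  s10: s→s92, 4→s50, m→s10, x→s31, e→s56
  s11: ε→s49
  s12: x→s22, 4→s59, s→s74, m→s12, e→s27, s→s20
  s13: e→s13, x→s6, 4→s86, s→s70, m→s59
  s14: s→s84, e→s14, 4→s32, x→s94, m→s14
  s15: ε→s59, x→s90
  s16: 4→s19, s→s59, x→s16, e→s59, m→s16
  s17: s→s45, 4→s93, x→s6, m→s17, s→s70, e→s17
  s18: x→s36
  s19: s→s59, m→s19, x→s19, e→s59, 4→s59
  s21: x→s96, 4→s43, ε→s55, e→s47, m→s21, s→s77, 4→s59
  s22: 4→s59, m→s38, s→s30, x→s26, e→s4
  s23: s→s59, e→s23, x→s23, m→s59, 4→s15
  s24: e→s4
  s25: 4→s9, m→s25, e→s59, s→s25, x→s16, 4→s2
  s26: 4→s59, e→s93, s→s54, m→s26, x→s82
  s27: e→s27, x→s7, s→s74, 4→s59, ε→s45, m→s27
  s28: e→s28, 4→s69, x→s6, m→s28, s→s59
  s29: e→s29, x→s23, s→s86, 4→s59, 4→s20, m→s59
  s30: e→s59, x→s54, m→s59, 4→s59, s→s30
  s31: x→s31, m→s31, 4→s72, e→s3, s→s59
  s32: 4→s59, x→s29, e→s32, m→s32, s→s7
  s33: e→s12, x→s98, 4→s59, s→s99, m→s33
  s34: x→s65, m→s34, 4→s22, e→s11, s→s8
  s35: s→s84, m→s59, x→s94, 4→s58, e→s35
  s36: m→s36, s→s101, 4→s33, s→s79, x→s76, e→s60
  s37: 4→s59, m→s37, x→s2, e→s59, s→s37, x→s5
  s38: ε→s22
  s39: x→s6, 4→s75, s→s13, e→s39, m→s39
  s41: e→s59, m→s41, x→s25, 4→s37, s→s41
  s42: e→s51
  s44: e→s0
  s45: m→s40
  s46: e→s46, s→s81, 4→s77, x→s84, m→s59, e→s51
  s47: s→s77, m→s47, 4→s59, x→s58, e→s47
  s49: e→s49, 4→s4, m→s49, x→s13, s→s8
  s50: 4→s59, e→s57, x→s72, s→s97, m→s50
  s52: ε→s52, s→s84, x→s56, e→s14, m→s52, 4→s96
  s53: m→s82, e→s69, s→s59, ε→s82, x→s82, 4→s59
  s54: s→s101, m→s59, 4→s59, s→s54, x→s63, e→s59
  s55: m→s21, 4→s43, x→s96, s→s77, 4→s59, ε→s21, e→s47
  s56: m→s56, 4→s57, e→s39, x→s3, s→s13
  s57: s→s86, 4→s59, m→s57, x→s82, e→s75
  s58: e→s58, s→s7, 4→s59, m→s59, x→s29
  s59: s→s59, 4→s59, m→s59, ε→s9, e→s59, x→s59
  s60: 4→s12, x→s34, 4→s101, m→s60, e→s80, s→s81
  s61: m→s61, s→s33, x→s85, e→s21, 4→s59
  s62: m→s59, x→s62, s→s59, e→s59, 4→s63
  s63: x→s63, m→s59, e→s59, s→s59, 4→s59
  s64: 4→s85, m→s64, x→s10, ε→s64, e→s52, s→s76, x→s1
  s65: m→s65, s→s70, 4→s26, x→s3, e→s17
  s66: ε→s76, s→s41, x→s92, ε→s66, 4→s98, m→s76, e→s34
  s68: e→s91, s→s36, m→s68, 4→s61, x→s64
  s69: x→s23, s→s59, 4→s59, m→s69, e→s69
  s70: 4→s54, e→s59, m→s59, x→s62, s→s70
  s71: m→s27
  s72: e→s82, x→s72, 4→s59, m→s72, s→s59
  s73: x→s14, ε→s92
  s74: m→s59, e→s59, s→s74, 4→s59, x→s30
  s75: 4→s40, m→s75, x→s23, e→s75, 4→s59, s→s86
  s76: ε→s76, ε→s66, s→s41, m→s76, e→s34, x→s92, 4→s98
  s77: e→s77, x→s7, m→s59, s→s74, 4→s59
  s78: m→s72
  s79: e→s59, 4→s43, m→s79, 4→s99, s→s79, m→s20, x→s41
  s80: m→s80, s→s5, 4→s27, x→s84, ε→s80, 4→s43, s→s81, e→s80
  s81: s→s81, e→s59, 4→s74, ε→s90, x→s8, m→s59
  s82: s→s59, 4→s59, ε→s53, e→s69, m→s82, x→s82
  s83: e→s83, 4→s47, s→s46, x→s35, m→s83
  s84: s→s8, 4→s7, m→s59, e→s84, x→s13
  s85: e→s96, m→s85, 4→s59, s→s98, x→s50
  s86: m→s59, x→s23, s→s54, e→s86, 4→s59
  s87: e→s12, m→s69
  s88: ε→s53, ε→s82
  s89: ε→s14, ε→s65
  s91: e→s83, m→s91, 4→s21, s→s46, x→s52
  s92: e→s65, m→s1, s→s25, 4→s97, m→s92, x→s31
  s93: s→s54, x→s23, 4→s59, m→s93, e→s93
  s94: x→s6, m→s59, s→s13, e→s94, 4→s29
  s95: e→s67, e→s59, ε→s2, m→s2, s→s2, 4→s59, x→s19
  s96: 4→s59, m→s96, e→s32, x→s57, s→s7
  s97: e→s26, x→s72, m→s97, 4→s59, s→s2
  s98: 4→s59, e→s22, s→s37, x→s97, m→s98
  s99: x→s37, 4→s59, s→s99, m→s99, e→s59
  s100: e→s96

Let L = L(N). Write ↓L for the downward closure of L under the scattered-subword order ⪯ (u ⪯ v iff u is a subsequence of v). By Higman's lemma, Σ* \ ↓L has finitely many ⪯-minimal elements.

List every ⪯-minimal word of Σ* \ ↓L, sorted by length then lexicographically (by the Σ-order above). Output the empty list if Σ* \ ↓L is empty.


|Q|=102, |F|=74, |δ|=431 (24 ε).
min D↑ (71 st, q0=0, F={12}): 0:x→1,s→2,4→3,m→0,e→4 1:x→5,s→6,4→7,m→1,e→8 2:x→6,s→9,4→10,m→2,e→11 3:x→7,s→10,4→12,m→3,e→13 4:x→8,s→14,4→13,m→4,e→15 5:x→16,s→17,4→18,m→5,e→19 6:x→17,s→20,4→21,m→6,e→22 7:x→18,s→21,4→12,m→7,e→23 8:x→19,s→24,4→23,m→8,e→25 9:x→20,s→9,4→26,m→9,e→12 10:x→21,s→26,4→12,m→10,e→27 11:x→22,s→28,4→27,m→11,e→29 12:x→12,s→12,4→12,m→12,e→12 13:x→23,s→30,4→12,m→13,e→31 14:x→24,s→28,4→30,m→12,e→14 15:x→32,s→14,4→31,m→15,e→15 16:x→16,s→12,4→33,m→16,e→34 17:x→16,s→35,4→36,m→17,e→37 18:x→33,s→36,4→12,m→18,e→38 19:x→34,s→39,4→38,m→19,e→40 20:x→35,s→20,4→41,m→20,e→12 21:x→36,s→41,4→12,m→21,e→42 22:x→37,s→43,4→42,m→22,e→44 23:x→38,s→45,4→12,m→23,e→46 24:x→39,s→43,4→45,m→12,e→24 25:x→47,s→24,4→46,m→25,e→25 26:x→41,s→26,4→12,m→26,e→12 27:x→42,s→48,4→12,m→27,e→49 28:x→43,s→28,4→48,m→12,e→12 29:x→24,s→28,4→49,m→29,e→29 30:x→45,s→48,4→12,m→12,e→30 31:x→50,s→30,4→12,m→31,e→31 32:x→47,s→24,4→50,m→12,e→32 33:x→33,s→12,4→12,m→33,e→51 34:x→34,s→12,4→51,m→34,e→52 35:x→53,s→35,4→54,m→35,e→12 36:x→33,s→54,4→12,m→36,e→55 37:x→34,s→56,4→55,m→37,e→57 38:x→51,s→58,4→12,m→38,e→59 39:x→60,s→56,4→58,m→12,e→39 40:x→60,s→39,4→59,m→40,e→40 41:x→54,s→41,4→12,m→41,e→12 42:x→55,s→61,4→12,m→42,e→62 43:x→56,s→43,4→61,m→12,e→12 44:x→39,s→43,4→62,m→44,e→44 45:x→58,s→61,4→12,m→12,e→45 46:x→63,s→45,4→12,m→46,e→46 47:x→60,s→39,4→63,m→12,e→47 48:x→61,s→48,4→12,m→12,e→12 49:x→45,s→48,4→12,m→49,e→49 50:x→63,s→45,4→12,m→12,e→50 51:x→51,s→12,4→12,m→51,e→64 52:x→60,s→12,4→64,m→52,e→52 53:x→53,s→12,4→65,m→53,e→12 54:x→65,s→54,4→12,m→54,e→12 55:x→51,s→66,4→12,m→55,e→67 56:x→68,s→56,4→66,m→12,e→12 57:x→60,s→56,4→67,m→57,e→57 58:x→69,s→66,4→12,m→12,e→58 59:x→69,s→58,4→12,m→59,e→59 60:x→60,s→12,4→69,m→12,e→60 61:x→66,s→61,4→12,m→12,e→12 62:x→58,s→61,4→12,m→62,e→62 63:x→69,s→58,4→12,m→12,e→63 64:x→69,s→12,4→12,m→64,e→64 65:x→65,s→12,4→12,m→65,e→12 66:x→70,s→66,4→12,m→12,e→12 67:x→69,s→66,4→12,m→67,e→67 68:x→68,s→12,4→70,m→12,e→12 69:x→69,s→12,4→12,m→12,e→69 70:x→70,s→12,4→12,m→12,e→12 [Hopcroft].
'44': run [90, 51, 7] end={s15,s20,s40,s43,s59,s9,s90} rej; 2/2 deletions ∈↓L.
'sse': N↓-sim [90, 67, 27, 3] end={s59,s67,s9} rej; 3/3 del acc.
'esm': |S_i|=[90, 65, 26, 3] end={s40,s59,s9} rej; 3/3 del acc.
'xxxs': |S_i|=[90, 69, 46, 18, 2] end={s59,s9} rej; 4/4 del acc.
'eexm': run [90, 65, 46, 22, 2] end={s59,s9} — reject; 4/4 del acc.
5 obstructions.

Antichain: [44, sse, esm, xxxs, eexm].


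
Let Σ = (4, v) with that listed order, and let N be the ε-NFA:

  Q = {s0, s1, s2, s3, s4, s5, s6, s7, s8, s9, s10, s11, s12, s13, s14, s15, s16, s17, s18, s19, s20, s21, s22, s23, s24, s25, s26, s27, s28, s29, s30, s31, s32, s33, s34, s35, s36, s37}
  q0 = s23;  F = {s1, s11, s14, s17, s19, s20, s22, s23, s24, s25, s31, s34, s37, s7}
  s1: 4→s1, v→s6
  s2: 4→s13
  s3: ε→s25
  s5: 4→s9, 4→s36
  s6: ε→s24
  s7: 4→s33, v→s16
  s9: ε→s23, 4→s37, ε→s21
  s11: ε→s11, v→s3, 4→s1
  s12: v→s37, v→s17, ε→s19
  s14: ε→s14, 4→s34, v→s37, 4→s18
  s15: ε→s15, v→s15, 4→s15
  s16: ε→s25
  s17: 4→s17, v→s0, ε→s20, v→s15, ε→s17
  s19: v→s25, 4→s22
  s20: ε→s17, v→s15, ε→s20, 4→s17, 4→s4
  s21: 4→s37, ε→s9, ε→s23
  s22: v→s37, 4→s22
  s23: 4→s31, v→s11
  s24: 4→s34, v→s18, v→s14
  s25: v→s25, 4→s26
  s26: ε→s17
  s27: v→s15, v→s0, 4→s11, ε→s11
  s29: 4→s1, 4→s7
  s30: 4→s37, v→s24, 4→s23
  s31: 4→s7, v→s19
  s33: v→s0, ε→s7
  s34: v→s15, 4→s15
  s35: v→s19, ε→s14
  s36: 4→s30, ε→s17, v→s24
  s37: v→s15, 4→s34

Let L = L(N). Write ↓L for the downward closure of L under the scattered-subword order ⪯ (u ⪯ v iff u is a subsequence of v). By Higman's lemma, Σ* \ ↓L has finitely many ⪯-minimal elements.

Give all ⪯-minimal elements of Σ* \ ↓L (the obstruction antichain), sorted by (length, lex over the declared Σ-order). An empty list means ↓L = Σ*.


min(Σ*\↓L) = [vv4v, 44v4v, 4v4vv, v4v44, v4vvvv].

|Q|=38, |F|=14, |δ|=73 (20 ε).
min D↑ (14 st, q0=0, F={13}): 0:4→1,v→2 1:4→3,v→4 2:4→5,v→6 3:4→3,v→6 4:4→7,v→6 5:4→5,v→8 6:4→9,v→6 7:4→7,v→10 8:4→11,v→12 9:4→9,v→13 10:4→11,v→13 11:4→13,v→13 12:4→11,v→10 13:4→13,v→13 [Hopcroft].
'vv4v': N↓-sim [23, 19, 14, 8, 2] end={s0,s15} — reject; 4/4 deletions ∈↓L.
'44v4v': |S_i|=[23, 20, 18, 14, 8, 2] end={s0,s15} rej; 5/5 del acc.
'4v4vv': run [23, 20, 16, 10, 4, 1] end={s15} ∉↓L; 5/5 del acc.
'v4v44': run [23, 19, 14, 8, 3, 1] end={s15} — reject; 5/5 del acc.
'v4vvvv': run [23, 19, 14, 8, 5, 3, 1] end={s15} — reject; 6/6 deletions ∈↓L.
5 obstructions.


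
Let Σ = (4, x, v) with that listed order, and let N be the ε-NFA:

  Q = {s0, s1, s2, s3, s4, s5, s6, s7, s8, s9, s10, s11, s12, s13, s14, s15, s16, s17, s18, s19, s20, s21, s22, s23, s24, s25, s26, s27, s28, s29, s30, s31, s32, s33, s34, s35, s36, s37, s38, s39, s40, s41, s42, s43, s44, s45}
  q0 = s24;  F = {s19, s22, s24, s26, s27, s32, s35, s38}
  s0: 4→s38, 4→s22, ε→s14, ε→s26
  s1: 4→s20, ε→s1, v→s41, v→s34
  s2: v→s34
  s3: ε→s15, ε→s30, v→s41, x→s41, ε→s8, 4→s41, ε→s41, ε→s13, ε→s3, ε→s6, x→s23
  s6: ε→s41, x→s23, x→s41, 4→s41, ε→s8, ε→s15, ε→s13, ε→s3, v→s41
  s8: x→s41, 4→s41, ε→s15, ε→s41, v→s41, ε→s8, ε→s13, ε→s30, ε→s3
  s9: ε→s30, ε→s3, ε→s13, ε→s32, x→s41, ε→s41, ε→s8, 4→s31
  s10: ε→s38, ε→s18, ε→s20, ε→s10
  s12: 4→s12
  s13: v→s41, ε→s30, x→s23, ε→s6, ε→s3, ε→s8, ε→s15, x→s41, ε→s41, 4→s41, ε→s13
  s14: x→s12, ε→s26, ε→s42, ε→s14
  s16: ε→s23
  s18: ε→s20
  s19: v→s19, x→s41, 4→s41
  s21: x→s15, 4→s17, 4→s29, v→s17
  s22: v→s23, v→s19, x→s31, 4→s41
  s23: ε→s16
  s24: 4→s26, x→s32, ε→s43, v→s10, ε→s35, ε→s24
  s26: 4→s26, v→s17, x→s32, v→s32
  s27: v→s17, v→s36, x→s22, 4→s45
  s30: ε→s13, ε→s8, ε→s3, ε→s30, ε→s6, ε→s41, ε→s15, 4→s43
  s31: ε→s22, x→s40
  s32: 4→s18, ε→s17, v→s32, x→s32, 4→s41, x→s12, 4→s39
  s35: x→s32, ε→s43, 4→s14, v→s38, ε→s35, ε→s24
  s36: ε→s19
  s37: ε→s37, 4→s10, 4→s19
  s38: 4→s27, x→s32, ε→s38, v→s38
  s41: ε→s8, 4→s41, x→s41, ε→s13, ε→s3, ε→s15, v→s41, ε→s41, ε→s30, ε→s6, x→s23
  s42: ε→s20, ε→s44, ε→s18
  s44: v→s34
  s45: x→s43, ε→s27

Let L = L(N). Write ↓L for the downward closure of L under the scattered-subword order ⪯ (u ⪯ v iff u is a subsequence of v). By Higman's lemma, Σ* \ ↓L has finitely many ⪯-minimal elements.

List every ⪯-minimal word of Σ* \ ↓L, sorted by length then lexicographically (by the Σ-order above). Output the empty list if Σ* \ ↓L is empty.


Antichain: [x4, 4v4, v4vx].

|Q|=46, |F|=8, |δ|=142 (73 ε).
min D↑ (8 st, q0=0, F={4}): 0:4→1,x→2,v→3 1:4→1,x→2,v→2 2:4→4,x→2,v→2 3:4→5,x→2,v→3 4:4→4,x→4,v→4 5:4→5,x→6,v→7 6:4→4,x→6,v→7 7:4→4,x→4,v→7.
'x4': |S_i|=[32, 20, 14] end={s12,s13,s15,s16,s18,s20,s23,s3,s30,s39,s41,s43,…} ∉↓L; 2/2 single-dels accept.
'4v4': run [32, 28, 19, 14] end={s12,s13,s15,s16,s18,s20,s23,s3,s30,s39,s41,s43,…} rej; 3/3 single-dels accept.
'v4vx': N↓-sim [32, 26, 22, 13, 10] end={s13,s15,s16,s23,s3,s30,s41,s43,s6,s8} ∉↓L; 4/4 single-dels accept.
3 words, ⪯-incomp.


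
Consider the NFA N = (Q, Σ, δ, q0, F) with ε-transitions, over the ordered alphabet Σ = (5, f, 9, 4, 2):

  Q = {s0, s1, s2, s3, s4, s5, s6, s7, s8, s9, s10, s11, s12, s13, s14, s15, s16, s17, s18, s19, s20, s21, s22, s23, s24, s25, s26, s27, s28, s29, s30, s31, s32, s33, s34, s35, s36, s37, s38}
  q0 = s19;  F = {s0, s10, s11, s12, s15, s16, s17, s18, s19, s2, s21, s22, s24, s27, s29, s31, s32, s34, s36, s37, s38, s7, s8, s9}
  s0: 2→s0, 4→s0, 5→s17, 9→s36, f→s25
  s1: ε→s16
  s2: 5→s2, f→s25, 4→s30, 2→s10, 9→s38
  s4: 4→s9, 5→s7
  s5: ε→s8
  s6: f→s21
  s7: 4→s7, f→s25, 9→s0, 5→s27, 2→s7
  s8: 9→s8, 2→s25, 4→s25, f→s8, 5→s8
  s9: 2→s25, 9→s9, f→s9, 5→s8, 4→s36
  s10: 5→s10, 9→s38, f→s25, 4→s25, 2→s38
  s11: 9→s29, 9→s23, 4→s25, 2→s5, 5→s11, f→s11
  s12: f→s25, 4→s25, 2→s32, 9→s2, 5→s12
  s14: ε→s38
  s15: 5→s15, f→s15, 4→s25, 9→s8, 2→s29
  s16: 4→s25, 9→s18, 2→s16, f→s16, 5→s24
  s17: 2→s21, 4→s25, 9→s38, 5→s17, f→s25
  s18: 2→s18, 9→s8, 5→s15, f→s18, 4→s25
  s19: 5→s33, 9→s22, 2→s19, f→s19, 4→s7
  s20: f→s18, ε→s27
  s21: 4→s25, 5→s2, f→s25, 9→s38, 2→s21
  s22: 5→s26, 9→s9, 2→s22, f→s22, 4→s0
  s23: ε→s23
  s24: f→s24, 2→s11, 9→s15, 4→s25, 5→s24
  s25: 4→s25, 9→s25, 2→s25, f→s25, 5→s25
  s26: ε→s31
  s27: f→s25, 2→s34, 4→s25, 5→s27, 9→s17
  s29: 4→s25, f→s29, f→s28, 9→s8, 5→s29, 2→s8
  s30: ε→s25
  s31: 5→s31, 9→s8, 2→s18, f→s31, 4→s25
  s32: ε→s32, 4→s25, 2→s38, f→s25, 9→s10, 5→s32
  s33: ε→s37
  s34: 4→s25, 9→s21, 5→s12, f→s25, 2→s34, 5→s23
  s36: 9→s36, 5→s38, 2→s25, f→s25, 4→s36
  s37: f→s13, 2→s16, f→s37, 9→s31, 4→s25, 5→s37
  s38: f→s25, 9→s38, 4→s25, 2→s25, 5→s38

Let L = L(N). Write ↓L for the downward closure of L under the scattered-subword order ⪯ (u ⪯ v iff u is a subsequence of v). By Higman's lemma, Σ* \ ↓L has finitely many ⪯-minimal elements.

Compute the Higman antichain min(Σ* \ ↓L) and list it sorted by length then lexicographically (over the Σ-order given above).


|Q|=39, |F|=24, |δ|=142 (9 ε).
min D↑ (25 st, q0=0, F={5}): 0:5→1,f→0,9→2,4→3,2→0 1:5→1,f→1,9→4,4→5,2→6 2:5→4,f→2,9→7,4→8,2→2 3:5→9,f→5,9→8,4→3,2→3 4:5→4,f→4,9→10,4→5,2→11 5:5→5,f→5,9→5,4→5,2→5 6:5→12,f→6,9→11,4→5,2→6 7:5→10,f→7,9→7,4→13,2→5 8:5→14,f→5,9→13,4→8,2→8 9:5→9,f→5,9→14,4→5,2→15 10:5→10,f→10,9→10,4→5,2→5 11:5→16,f→11,9→10,4→5,2→11 12:5→12,f→12,9→16,4→5,2→17 13:5→18,f→5,9→13,4→13,2→5 14:5→14,f→5,9→18,4→5,2→19 15:5→20,f→5,9→19,4→5,2→15 16:5→16,f→16,9→10,4→5,2→21 17:5→17,f→17,9→21,4→5,2→10 18:5→18,f→5,9→18,4→5,2→5 19:5→22,f→5,9→18,4→5,2→19 20:5→20,f→5,9→22,4→5,2→23 21:5→21,f→21,9→10,4→5,2→10 22:5→22,f→5,9→18,4→5,2→24 23:5→23,f→5,9→24,4→5,2→18 24:5→24,f→5,9→18,4→5,2→18.
'54': run [32, 26, 2] end={s25,s30} rej; 2/2 del acc.
'4f': N↓-sim [32, 15, 1] end={s25} rej; 2/2 deletions ∈↓L.
'992': N↓-sim [32, 19, 5, 1] end={s25} rej; 3/3 single-dels accept.
'525222': run [32, 26, 19, 15, 10, 4, 1] end={s25} ∉↓L; 6/6 deletions ∈↓L.
4 minimals (antichain).

min(Σ*\↓L) = [54, 4f, 992, 525222].
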